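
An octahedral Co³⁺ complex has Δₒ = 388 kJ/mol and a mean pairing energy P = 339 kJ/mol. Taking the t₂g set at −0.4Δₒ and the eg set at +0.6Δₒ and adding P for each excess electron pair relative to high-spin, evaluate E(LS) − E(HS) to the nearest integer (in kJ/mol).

Co³⁺: group 9, so d-count = 9 − 3 = 6.
High-spin d⁶ fills as t₂g⁴ eg² with CFSE 4(−0.4) + 2(+0.6) = -0.4Δₒ = -155 kJ/mol.
Low-spin t₂g⁶ eg⁰ gives -2.4Δₒ = -931 kJ/mol, but forming 2 extra pairs costs 2P = 678 kJ/mol, so E(LS) = -931 + 678 = -253 kJ/mol.
Thus E(LS) − E(HS) = -98 kJ/mol.

-98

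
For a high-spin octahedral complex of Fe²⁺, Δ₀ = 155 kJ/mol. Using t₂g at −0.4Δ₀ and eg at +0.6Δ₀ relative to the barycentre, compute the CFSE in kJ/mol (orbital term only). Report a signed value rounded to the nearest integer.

Fe is in group 8, so Fe²⁺ is d⁶ (8 − 2 = 6).
Configuration: t₂g⁴ eg².
Orbital CFSE = 4(-0.4) + 2(0.6) = -0.4Δ₀ = -0.4 × 155 = -62 kJ/mol.

-62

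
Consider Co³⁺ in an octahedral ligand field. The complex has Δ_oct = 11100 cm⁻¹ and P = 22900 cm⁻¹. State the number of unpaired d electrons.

Co³⁺: group 9, so d-count = 9 − 3 = 6.
Since Δ_oct = 11100 cm⁻¹ < P = 22900 cm⁻¹, the complex adopts the high-spin configuration.
Filling d⁶ accordingly: t₂g⁴ eg².
Unpaired electrons: 4.

4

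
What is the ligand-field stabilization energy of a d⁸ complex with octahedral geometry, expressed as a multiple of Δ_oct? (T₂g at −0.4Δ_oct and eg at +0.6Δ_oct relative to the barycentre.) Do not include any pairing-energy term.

For octahedral d⁸ the high- and low-spin configurations coincide.
Configuration: t₂g⁶ eg².
CFSE = 6(-0.4Δ_oct) + 2(0.6Δ_oct) = -2.4Δ_oct + 1.2Δ_oct = -1.2Δ_oct.

-1.2 Δ_oct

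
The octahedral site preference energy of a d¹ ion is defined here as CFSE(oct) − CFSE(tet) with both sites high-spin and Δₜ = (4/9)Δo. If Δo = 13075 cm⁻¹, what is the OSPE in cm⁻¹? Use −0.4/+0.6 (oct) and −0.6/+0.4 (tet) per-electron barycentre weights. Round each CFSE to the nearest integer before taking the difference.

Octahedral high-spin t₂g¹ eg⁰: CFSE = -0.4 × 13075 = -5230 cm⁻¹.
Tetrahedral e¹ t₂⁰ gives -0.6Δₜ = -0.6 × (4/9) × 13075 = -3487 cm⁻¹.
OSPE = -5230 − (-3487) = -1743 cm⁻¹.

-1743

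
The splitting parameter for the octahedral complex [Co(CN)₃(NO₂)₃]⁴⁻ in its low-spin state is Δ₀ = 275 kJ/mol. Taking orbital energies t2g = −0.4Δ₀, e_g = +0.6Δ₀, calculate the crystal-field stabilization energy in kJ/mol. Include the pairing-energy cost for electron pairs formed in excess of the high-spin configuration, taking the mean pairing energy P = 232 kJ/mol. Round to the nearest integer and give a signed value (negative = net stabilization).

-263

Ligand charges: 3×(-1) from CN⁻ and 3×(-1) from NO₂⁻ sum to -6; with overall charge -4, Co is +2.
Co sits in group 9; removing 2 electrons leaves Co²⁺ with 9 − 2 = 7 d electrons.
The d⁷ electrons fill as t2g^6 e_g^1.
Orbital CFSE = 6(-0.4) + 1(0.6) = -1.8Δ₀ = -1.8 × 275 = -495 kJ/mol.
Relative to high-spin t2g^5 e_g^2 (2 paired), the low-spin configuration has 1 additional pair, contributing +1 × 232 = +232 kJ/mol.
Overall CFSE = -495 + 232 = -263 kJ/mol.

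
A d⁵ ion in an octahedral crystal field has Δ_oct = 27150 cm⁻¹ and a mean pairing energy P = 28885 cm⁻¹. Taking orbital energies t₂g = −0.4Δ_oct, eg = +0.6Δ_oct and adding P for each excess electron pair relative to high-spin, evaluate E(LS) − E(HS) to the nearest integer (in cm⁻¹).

3470

High-spin: t₂g³ eg², CFSE = 0.0Δ_oct = 0 cm⁻¹.
Low-spin t₂g⁵ eg⁰ gives -2.0Δ_oct = -54300 cm⁻¹, but forming 2 extra pairs costs 2P = 57770 cm⁻¹, so E(LS) = -54300 + 57770 = 3470 cm⁻¹.
Thus E(LS) − E(HS) = 3470 cm⁻¹.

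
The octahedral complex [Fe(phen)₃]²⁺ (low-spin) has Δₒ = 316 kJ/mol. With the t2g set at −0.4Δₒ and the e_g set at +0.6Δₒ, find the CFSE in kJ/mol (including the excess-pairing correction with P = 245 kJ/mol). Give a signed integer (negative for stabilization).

-268

phen is neutral, so the +2 overall charge sits on Fe: oxidation state +2.
Group 8 minus oxidation state +2 gives a d⁶ configuration for Fe²⁺.
Configuration: t2g^6 e_g^0.
The orbital stabilization is -2.4Δₒ = -2.4 × 316 = -758 kJ/mol.
Pairing penalty: 3 pairs vs 1 in the high-spin reference → 2 extra × P = 490 kJ/mol.
Overall CFSE = -758 + 490 = -268 kJ/mol.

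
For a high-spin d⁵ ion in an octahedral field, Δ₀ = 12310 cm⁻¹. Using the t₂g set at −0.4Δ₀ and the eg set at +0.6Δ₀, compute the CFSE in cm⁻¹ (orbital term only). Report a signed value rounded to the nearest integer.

0

Electron filling gives t₂g³ eg².
CFSE(orbital) = 3×(-0.4Δ₀) + 2×(0.6Δ₀) = 0.0Δ₀; with Δ₀ = 12310 cm⁻¹ that is 0 cm⁻¹.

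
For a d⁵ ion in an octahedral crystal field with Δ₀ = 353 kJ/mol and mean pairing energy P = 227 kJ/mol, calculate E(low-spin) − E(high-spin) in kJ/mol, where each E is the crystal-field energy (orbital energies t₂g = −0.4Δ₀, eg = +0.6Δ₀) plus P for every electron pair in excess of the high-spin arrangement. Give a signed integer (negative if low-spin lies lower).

-252

High-spin: t₂g³ eg², CFSE = 0.0Δ₀ = 0 kJ/mol.
Low-spin t₂g⁵ eg⁰ gives -2.0Δ₀ = -706 kJ/mol, but forming 2 extra pairs costs 2P = 454 kJ/mol, so E(LS) = -706 + 454 = -252 kJ/mol.
E(LS) − E(HS) = -252 − (0) = -252 kJ/mol.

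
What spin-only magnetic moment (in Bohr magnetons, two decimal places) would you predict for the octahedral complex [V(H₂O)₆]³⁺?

H₂O is neutral, so the +3 overall charge sits on V: oxidation state +3.
Group 5 minus oxidation state +3 gives a d² configuration for V³⁺.
For octahedral d² the high- and low-spin configurations coincide.
Configuration: t₂g² eg⁰ → 2 unpaired electrons.
μ(spin-only) = √[2(2+2)] = √8 ≈ 2.83 Bohr magnetons.

2.83 Bohr magnetons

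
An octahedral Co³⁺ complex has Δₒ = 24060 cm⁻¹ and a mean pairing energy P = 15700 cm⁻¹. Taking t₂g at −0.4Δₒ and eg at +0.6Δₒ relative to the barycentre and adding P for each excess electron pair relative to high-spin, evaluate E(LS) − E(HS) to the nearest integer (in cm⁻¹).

-16720

Co³⁺: group 9, so d-count = 9 − 3 = 6.
High-spin d⁶ fills as t₂g⁴ eg² with CFSE 4(−0.4) + 2(+0.6) = -0.4Δₒ = -9624 cm⁻¹.
Low-spin: t₂g⁶ eg⁰, orbital CFSE = -2.4Δₒ = -57744 cm⁻¹; plus 2 excess pairs × P = +31400 cm⁻¹; total -26344 cm⁻¹.
The difference is -26344 − (-9624) = -16720 cm⁻¹, so low-spin lies lower.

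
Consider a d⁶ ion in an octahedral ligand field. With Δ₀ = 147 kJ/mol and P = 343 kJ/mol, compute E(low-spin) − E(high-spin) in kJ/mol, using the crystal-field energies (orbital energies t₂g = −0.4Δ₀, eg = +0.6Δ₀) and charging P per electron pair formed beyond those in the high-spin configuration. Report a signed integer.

392

High-spin d⁶ fills as t₂g⁴ eg² with CFSE 4(−0.4) + 2(+0.6) = -0.4Δ₀ = -59 kJ/mol.
Low-spin: t₂g⁶ eg⁰, orbital CFSE = -2.4Δ₀ = -353 kJ/mol; plus 2 excess pairs × P = +686 kJ/mol; total 333 kJ/mol.
The difference is 333 − (-59) = 392 kJ/mol, so high-spin lies lower.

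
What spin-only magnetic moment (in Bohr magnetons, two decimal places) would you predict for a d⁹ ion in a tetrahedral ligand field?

1.73 Bohr magnetons

With tetrahedral geometry the complex is necessarily high-spin.
Configuration: e⁴ t₂⁵ → 1 unpaired electron.
μ(spin-only) = √[1(1+2)] = √3 ≈ 1.73 Bohr magnetons.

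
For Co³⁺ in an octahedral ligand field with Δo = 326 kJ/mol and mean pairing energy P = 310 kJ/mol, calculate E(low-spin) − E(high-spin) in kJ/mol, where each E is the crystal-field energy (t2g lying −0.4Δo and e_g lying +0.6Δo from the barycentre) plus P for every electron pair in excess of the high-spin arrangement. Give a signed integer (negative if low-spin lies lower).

Co is in group 9, so Co³⁺ is d⁶ (9 − 3 = 6).
High-spin d⁶ fills as t2g^4 e_g^2 with CFSE 4(−0.4) + 2(+0.6) = -0.4Δo = -130 kJ/mol.
Low-spin t2g^6 e_g^0 gives -2.4Δo = -782 kJ/mol, but forming 2 extra pairs costs 2P = 620 kJ/mol, so E(LS) = -782 + 620 = -162 kJ/mol.
E(LS) − E(HS) = -162 − (-130) = -32 kJ/mol.

-32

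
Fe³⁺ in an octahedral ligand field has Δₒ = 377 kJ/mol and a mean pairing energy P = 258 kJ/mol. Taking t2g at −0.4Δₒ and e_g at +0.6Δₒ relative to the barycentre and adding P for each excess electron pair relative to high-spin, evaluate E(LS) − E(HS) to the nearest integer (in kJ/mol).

-238

Group 8 minus oxidation state +3 gives a d⁵ configuration for Fe³⁺.
High-spin: t2g^3 e_g^2, CFSE = 0.0Δₒ = 0 kJ/mol.
Low-spin: t2g^5 e_g^0, orbital CFSE = -2.0Δₒ = -754 kJ/mol; plus 2 excess pairs × P = +516 kJ/mol; total -238 kJ/mol.
The difference is -238 − (0) = -238 kJ/mol, so low-spin lies lower.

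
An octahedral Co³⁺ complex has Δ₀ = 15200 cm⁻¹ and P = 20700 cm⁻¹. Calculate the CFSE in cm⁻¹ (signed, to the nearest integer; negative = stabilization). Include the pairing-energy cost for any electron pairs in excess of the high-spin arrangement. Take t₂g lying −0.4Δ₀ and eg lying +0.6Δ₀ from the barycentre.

Co³⁺: group 9, so d-count = 9 − 3 = 6.
Here Δ₀ < P (15200 < 20700), so the high-spin state is favoured.
Filling d⁶ accordingly: t₂g⁴ eg².
Orbital CFSE = -0.4Δ₀ = -0.4 × 15200 = -6080 cm⁻¹.
High-spin has no excess pairs, so no pairing correction applies.

-6080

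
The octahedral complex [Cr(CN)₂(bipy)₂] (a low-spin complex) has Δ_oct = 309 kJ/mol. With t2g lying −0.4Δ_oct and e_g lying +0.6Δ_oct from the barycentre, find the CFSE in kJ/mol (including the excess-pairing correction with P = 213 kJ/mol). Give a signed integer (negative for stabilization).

-281

Ligand charges: 2×(-1) from CN⁻ and 2×(+0) from bipy sum to -2; with overall charge +0, Cr is +2.
Cr is in group 6, so Cr²⁺ is d⁴ (6 − 2 = 4).
Electron filling gives t2g^4 e_g^0.
Orbital CFSE = 4(-0.4) + 0(0.6) = -1.6Δ_oct = -1.6 × 309 = -494 kJ/mol.
High-spin d⁴ would be t2g^3 e_g^1 with 0 pairs; low-spin has 1, so 1 excess pair costs +1P = +213 kJ/mol.
Net CFSE = -494 + 213 = -281 kJ/mol.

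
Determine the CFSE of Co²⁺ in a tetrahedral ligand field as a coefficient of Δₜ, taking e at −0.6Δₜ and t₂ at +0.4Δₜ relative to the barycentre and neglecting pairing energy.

-1.2 Δₜ

Co is in group 9, so Co²⁺ is d⁷ (9 − 2 = 7).
Tetrahedral fields are weak (Δₜ ≈ 4/9 Δₒ), so electrons fill high-spin.
Configuration: e⁴ t₂³.
CFSE = 4(-0.6Δₜ) + 3(0.4Δₜ) = -2.4Δₜ + 1.2Δₜ = -1.2Δₜ.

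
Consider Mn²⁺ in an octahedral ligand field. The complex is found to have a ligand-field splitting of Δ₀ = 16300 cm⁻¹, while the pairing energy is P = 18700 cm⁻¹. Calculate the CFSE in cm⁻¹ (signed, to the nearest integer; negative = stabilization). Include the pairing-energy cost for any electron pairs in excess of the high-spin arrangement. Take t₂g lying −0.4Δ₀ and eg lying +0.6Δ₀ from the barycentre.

Mn is in group 7, so Mn²⁺ is d⁵ (7 − 2 = 5).
With Δ₀ < P the complex is high-spin.
Filling d⁵ accordingly: t₂g³ eg².
Orbital CFSE = 0.0Δ₀ = 0.0 × 16300 = 0 cm⁻¹.
High-spin has no excess pairs, so no pairing correction applies.

0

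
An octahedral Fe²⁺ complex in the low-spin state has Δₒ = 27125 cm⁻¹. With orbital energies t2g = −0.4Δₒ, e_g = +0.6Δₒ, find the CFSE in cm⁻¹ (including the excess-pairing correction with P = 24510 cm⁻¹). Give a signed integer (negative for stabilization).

Group 8 minus oxidation state +2 gives a d⁶ configuration for Fe²⁺.
Configuration: t2g^6 e_g^0.
Orbital CFSE = 6(-0.4) + 0(0.6) = -2.4Δₒ = -2.4 × 27125 = -65100 cm⁻¹.
Pairing penalty: 3 pairs vs 1 in the high-spin reference → 2 extra × P = 49020 cm⁻¹.
Net CFSE = -65100 + 49020 = -16080 cm⁻¹.

-16080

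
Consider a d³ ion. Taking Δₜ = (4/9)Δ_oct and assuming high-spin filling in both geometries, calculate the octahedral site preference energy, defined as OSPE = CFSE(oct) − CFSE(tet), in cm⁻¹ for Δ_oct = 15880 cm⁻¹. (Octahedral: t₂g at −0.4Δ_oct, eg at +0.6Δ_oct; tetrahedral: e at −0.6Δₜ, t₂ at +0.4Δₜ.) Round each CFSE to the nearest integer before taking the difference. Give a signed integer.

In an octahedral site d³ (HS) is t₂g³ eg⁰, giving CFSE(oct) = -1.2Δ_oct = -19056 cm⁻¹.
Tetrahedral e² t₂¹ gives -0.8Δₜ = -0.8 × (4/9) × 15880 = -5646 cm⁻¹.
OSPE = CFSE(oct) − CFSE(tet) = -19056 − (-5646) = -13410 cm⁻¹.

-13410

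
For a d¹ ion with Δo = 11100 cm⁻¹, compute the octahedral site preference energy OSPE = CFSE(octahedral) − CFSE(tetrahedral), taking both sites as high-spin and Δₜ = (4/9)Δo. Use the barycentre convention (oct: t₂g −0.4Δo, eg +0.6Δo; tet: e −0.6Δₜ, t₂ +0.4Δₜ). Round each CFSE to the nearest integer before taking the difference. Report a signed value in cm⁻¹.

-1480

Octahedral high-spin t₂g¹ eg⁰: CFSE = -0.4 × 11100 = -4440 cm⁻¹.
Tetrahedral: e¹ t₂⁰, CFSE = 1(−0.6) + 0(+0.4) = -0.6Δₜ = -0.6 × (4/9) × 11100 = -2960 cm⁻¹.
OSPE = -4440 − (-2960) = -1480 cm⁻¹.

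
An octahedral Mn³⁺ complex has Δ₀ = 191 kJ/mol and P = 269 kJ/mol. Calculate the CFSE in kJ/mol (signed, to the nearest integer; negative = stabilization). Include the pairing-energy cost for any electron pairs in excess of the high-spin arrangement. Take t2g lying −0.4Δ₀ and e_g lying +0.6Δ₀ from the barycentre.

Mn³⁺: group 7, so d-count = 7 − 3 = 4.
Δ₀ < P, so pairing is avoided: the ground state is high-spin.
Filling d⁴ accordingly: t2g^3 e_g^1.
Orbital CFSE = -0.6Δ₀ = -0.6 × 191 = -115 kJ/mol.
High-spin has no excess pairs, so no pairing correction applies.

-115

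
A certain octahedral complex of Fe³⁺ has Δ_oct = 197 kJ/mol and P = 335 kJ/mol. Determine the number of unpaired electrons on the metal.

5

Fe is in group 8, so Fe³⁺ is d⁵ (8 − 3 = 5).
Since Δ_oct = 197 kJ/mol < P = 335 kJ/mol, the complex adopts the high-spin configuration.
That gives t₂g³ eg².
Unpaired electrons: 5.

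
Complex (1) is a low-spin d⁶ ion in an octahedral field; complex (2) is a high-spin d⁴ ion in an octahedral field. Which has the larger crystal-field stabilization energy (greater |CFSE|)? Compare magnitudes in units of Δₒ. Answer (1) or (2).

(1)

(1): t₂g⁶ eg⁰, CFSE = -2.4Δₒ.
(2): t₂g³ eg¹, CFSE = -0.6Δₒ.
So (1) has the larger |CFSE|.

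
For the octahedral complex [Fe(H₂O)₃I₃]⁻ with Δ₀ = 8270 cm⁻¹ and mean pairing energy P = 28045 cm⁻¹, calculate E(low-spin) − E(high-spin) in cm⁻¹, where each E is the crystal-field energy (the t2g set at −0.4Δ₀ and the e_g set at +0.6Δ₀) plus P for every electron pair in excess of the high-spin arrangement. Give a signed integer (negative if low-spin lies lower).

39550

Ligand charges: 3×(+0) from H₂O and 3×(-1) from I⁻ sum to -3; with overall charge -1, Fe is +2.
Fe is in group 8, so Fe²⁺ is d⁶ (8 − 2 = 6).
In the high-spin limit (t2g^4 e_g^2) the orbital term is -0.4Δ₀ = -3308 cm⁻¹, with no excess pairing.
For low-spin the configuration is t2g^6 e_g^0: orbital energy -2.4 × 8270 = -19848 cm⁻¹, and 2 additional pairs relative to high-spin add 56090 cm⁻¹, giving 36242 cm⁻¹.
E(LS) − E(HS) = 36242 − (-3308) = 39550 cm⁻¹.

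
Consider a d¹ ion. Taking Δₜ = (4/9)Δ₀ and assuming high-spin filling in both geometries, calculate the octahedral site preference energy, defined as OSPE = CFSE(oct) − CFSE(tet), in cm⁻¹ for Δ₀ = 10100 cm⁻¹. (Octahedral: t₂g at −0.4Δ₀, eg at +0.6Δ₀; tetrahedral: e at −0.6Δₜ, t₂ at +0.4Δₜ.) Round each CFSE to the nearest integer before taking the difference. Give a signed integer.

Octahedral high-spin t₂g¹ eg⁰: CFSE = -0.4 × 10100 = -4040 cm⁻¹.
In a tetrahedral site the filling is e¹ t₂⁰: CFSE(tet) = -0.6Δₜ = -0.6 × (4/9)(10100) = -2693 cm⁻¹.
Subtracting, OSPE = -4040 − (-2693) = -1347 cm⁻¹.

-1347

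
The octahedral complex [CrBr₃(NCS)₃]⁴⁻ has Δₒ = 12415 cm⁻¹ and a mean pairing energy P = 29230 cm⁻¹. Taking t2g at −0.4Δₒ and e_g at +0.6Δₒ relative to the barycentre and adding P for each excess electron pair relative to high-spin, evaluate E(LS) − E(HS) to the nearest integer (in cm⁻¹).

16815

Ligand charges: 3×(-1) from Br⁻ and 3×(-1) from NCS⁻ sum to -6; with overall charge -4, Cr is +2.
Cr²⁺: group 6, so d-count = 6 − 2 = 4.
High-spin d⁴ fills as t2g^3 e_g^1 with CFSE 3(−0.4) + 1(+0.6) = -0.6Δₒ = -7449 cm⁻¹.
Low-spin: t2g^4 e_g^0, orbital CFSE = -1.6Δₒ = -19864 cm⁻¹; plus 1 excess pair × P = +29230 cm⁻¹; total 9366 cm⁻¹.
E(LS) − E(HS) = 9366 − (-7449) = 16815 cm⁻¹.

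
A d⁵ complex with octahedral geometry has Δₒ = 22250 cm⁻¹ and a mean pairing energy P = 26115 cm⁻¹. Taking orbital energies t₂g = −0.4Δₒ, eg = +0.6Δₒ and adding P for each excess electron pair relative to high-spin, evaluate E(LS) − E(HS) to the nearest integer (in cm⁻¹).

High-spin d⁵ fills as t₂g³ eg² with CFSE 3(−0.4) + 2(+0.6) = 0.0Δₒ = 0 cm⁻¹.
For low-spin the configuration is t₂g⁵ eg⁰: orbital energy -2.0 × 22250 = -44500 cm⁻¹, and 2 additional pairs relative to high-spin add 52230 cm⁻¹, giving 7730 cm⁻¹.
Thus E(LS) − E(HS) = 7730 cm⁻¹.

7730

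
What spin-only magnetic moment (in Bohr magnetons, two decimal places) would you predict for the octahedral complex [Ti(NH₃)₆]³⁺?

NH₃ is neutral, so the +3 overall charge sits on Ti: oxidation state +3.
Ti³⁺: group 4, so d-count = 4 − 3 = 1.
Configuration: t2g^1 e_g^0 → 1 unpaired electron.
μ(spin-only) = √[1(1+2)] = √3 ≈ 1.73 Bohr magnetons.

1.73 Bohr magnetons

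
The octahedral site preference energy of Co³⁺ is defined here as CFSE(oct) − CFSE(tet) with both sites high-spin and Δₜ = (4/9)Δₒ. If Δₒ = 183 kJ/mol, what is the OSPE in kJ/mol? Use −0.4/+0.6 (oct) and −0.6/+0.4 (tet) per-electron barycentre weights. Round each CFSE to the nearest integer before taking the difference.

-24

Co³⁺: group 9, so d-count = 9 − 3 = 6.
Octahedral (high-spin): t₂g⁴ eg², CFSE = 4(−0.4) + 2(+0.6) = -0.4Δₒ = -0.4 × 183 = -73 kJ/mol.
Tetrahedral: e³ t₂³, CFSE = 3(−0.6) + 3(+0.4) = -0.6Δₜ = -0.6 × (4/9) × 183 = -49 kJ/mol.
OSPE = CFSE(oct) − CFSE(tet) = -73 − (-49) = -24 kJ/mol.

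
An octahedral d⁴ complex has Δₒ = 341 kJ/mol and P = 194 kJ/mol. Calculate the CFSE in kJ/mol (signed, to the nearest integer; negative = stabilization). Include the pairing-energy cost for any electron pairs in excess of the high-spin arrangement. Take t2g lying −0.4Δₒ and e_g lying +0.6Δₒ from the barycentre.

Δₒ > P, so pairing is preferred: the ground state is low-spin.
That gives t2g^4 e_g^0.
Orbital CFSE = -1.6Δₒ = -1.6 × 341 = -546 kJ/mol.
Excess pairs vs high-spin: 1 − 0 = 1; pairing cost = +194 kJ/mol.
Net CFSE = -546 + 194 = -352 kJ/mol.

-352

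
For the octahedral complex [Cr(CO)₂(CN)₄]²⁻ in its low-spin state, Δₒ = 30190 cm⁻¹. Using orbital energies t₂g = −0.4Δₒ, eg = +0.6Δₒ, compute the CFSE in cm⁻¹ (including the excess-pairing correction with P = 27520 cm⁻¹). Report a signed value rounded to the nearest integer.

Ligand charges: 2×(+0) from CO and 4×(-1) from CN⁻ sum to -4; with overall charge -2, Cr is +2.
Cr is in group 6, so Cr²⁺ is d⁴ (6 − 2 = 4).
Electron filling gives t₂g⁴ eg⁰.
Orbital CFSE = 4(-0.4) + 0(0.6) = -1.6Δₒ = -1.6 × 30190 = -48304 cm⁻¹.
Relative to high-spin t₂g³ eg¹ (0 paired), the low-spin configuration has 1 additional pair, contributing +1 × 27520 = +27520 cm⁻¹.
Overall CFSE = -48304 + 27520 = -20784 cm⁻¹.

-20784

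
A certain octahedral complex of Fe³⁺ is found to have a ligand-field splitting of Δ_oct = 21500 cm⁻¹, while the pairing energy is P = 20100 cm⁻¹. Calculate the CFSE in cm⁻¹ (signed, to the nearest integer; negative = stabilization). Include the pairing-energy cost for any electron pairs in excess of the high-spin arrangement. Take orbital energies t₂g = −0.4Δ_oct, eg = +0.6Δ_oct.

-2800

Fe³⁺: group 8, so d-count = 8 − 3 = 5.
Here Δ_oct > P (21500 > 20100), so the low-spin state is favoured.
Filling d⁵ accordingly: t₂g⁵ eg⁰.
Orbital CFSE = -2.0Δ_oct = -2.0 × 21500 = -43000 cm⁻¹.
Excess pairs vs high-spin: 2 − 0 = 2; pairing cost = +40200 cm⁻¹.
Net CFSE = -43000 + 40200 = -2800 cm⁻¹.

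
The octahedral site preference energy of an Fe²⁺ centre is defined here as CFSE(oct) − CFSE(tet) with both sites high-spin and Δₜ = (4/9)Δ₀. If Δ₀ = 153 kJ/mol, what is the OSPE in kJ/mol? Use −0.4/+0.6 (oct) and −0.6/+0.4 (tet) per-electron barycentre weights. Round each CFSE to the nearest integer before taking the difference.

-20

Group 8 minus oxidation state +2 gives a d⁶ configuration for Fe²⁺.
Octahedral (high-spin): t₂g⁴ eg², CFSE = 4(−0.4) + 2(+0.6) = -0.4Δ₀ = -0.4 × 153 = -61 kJ/mol.
In a tetrahedral site the filling is e³ t₂³: CFSE(tet) = -0.6Δₜ = -0.6 × (4/9)(153) = -41 kJ/mol.
OSPE = -61 − (-41) = -20 kJ/mol.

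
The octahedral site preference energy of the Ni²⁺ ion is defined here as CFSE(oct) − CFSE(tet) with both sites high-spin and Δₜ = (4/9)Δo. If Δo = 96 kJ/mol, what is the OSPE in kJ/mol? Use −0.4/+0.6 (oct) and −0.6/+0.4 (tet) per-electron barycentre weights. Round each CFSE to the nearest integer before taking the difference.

-81

Ni sits in group 10; removing 2 electrons leaves Ni²⁺ with 10 − 2 = 8 d electrons.
In an octahedral site d⁸ (HS) is t₂g⁶ eg², giving CFSE(oct) = -1.2Δo = -115 kJ/mol.
In a tetrahedral site the filling is e⁴ t₂⁴: CFSE(tet) = -0.8Δₜ = -0.8 × (4/9)(96) = -34 kJ/mol.
OSPE = CFSE(oct) − CFSE(tet) = -115 − (-34) = -81 kJ/mol.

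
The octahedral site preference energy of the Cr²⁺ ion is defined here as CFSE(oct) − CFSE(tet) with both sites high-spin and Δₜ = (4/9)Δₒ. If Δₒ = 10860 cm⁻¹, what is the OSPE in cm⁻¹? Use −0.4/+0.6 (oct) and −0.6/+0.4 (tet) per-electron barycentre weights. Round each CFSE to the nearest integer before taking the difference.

Cr²⁺: group 6, so d-count = 6 − 2 = 4.
Octahedral high-spin t2g^3 e_g^1: CFSE = -0.6 × 10860 = -6516 cm⁻¹.
Tetrahedral: e^2 t2^2, CFSE = 2(−0.6) + 2(+0.4) = -0.4Δₜ = -0.4 × (4/9) × 10860 = -1931 cm⁻¹.
Subtracting, OSPE = -6516 − (-1931) = -4585 cm⁻¹.

-4585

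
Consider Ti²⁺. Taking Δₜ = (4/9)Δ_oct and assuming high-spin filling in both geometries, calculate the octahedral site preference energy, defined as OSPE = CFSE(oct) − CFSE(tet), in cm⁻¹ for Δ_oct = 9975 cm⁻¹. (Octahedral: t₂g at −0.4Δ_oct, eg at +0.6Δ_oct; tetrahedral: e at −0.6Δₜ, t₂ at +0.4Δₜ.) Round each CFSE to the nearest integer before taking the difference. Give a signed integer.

Ti is in group 4, so Ti²⁺ is d² (4 − 2 = 2).
Octahedral high-spin t2g^2 e_g^0: CFSE = -0.8 × 9975 = -7980 cm⁻¹.
Tetrahedral e^2 t2^0 gives -1.2Δₜ = -1.2 × (4/9) × 9975 = -5320 cm⁻¹.
Subtracting, OSPE = -7980 − (-5320) = -2660 cm⁻¹.

-2660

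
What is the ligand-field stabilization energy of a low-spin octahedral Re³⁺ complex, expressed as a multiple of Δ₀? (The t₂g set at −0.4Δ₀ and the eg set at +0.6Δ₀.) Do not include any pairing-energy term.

Group 7 minus oxidation state +3 gives a d⁴ configuration for Re³⁺.
Configuration: t₂g⁴ eg⁰.
CFSE = 4(-0.4Δ₀) + 0(0.6Δ₀) = -1.6Δ₀ + 0.0Δ₀ = -1.6Δ₀.

-1.6 Δ₀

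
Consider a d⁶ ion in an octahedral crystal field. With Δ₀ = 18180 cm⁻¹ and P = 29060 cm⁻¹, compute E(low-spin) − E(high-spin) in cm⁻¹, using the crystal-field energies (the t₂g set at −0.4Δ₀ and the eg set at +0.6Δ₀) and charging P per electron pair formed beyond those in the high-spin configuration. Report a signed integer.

21760

High-spin: t₂g⁴ eg², CFSE = -0.4Δ₀ = -7272 cm⁻¹.
Low-spin t₂g⁶ eg⁰ gives -2.4Δ₀ = -43632 cm⁻¹, but forming 2 extra pairs costs 2P = 58120 cm⁻¹, so E(LS) = -43632 + 58120 = 14488 cm⁻¹.
The difference is 14488 − (-7272) = 21760 cm⁻¹, so high-spin lies lower.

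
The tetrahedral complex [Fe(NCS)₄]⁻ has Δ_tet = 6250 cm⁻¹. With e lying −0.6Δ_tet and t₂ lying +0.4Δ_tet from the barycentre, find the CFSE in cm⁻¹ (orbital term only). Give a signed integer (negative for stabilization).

Each NCS⁻ contributes -1; 4 × (-1) = -4. With overall charge -1, Fe is in the +3 oxidation state.
Fe³⁺: group 8, so d-count = 8 − 3 = 5.
With tetrahedral geometry the complex is necessarily high-spin.
Configuration: e² t₂³.
The orbital stabilization is 0.0Δ_tet = 0.0 × 6250 = 0 cm⁻¹.

0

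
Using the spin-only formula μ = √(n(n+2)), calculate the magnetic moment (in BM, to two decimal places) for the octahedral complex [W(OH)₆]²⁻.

Each OH⁻ contributes -1; 6 × (-1) = -6. With overall charge -2, W is in the +4 oxidation state.
Group 6 minus oxidation state +4 gives a d² configuration for W⁴⁺.
Configuration: t₂g² eg⁰ → 2 unpaired electrons.
μ(spin-only) = √[2(2+2)] = √8 ≈ 2.83 BM.

2.83 BM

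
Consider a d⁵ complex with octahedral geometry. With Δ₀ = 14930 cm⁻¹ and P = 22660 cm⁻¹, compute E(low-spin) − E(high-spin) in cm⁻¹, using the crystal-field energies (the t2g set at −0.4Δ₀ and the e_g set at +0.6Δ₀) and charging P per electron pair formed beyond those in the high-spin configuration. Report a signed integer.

High-spin d⁵ fills as t2g^3 e_g^2 with CFSE 3(−0.4) + 2(+0.6) = 0.0Δ₀ = 0 cm⁻¹.
Low-spin: t2g^5 e_g^0, orbital CFSE = -2.0Δ₀ = -29860 cm⁻¹; plus 2 excess pairs × P = +45320 cm⁻¹; total 15460 cm⁻¹.
E(LS) − E(HS) = 15460 − (0) = 15460 cm⁻¹.

15460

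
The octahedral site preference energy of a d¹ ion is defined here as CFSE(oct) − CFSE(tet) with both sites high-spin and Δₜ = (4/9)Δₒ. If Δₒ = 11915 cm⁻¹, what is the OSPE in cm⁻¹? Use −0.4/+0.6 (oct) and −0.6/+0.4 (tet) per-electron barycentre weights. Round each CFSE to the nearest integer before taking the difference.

Octahedral high-spin t₂g¹ eg⁰: CFSE = -0.4 × 11915 = -4766 cm⁻¹.
In a tetrahedral site the filling is e¹ t₂⁰: CFSE(tet) = -0.6Δₜ = -0.6 × (4/9)(11915) = -3177 cm⁻¹.
OSPE = -4766 − (-3177) = -1589 cm⁻¹.

-1589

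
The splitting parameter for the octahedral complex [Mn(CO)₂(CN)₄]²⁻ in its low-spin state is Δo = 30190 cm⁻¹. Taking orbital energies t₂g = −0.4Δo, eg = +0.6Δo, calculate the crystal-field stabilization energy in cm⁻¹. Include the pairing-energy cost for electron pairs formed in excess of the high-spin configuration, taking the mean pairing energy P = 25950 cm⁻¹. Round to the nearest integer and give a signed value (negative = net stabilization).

-8480

Ligand charges: 2×(+0) from CO and 4×(-1) from CN⁻ sum to -4; with overall charge -2, Mn is +2.
Mn²⁺: group 7, so d-count = 7 − 2 = 5.
The d⁵ electrons fill as t₂g⁵ eg⁰.
CFSE(orbital) = 5×(-0.4Δo) + 0×(0.6Δo) = -2.0Δo; with Δo = 30190 cm⁻¹ that is -60380 cm⁻¹.
Pairing penalty: 2 pairs vs 0 in the high-spin reference → 2 extra × P = 51900 cm⁻¹.
Overall CFSE = -60380 + 51900 = -8480 cm⁻¹.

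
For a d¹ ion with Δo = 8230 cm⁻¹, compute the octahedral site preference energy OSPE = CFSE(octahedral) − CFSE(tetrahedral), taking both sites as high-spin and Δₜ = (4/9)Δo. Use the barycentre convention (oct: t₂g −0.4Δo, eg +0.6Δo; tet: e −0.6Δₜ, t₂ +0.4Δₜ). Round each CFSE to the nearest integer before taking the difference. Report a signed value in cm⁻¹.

-1097

Octahedral high-spin t2g^1 e_g^0: CFSE = -0.4 × 8230 = -3292 cm⁻¹.
In a tetrahedral site the filling is e^1 t2^0: CFSE(tet) = -0.6Δₜ = -0.6 × (4/9)(8230) = -2195 cm⁻¹.
Subtracting, OSPE = -3292 − (-2195) = -1097 cm⁻¹.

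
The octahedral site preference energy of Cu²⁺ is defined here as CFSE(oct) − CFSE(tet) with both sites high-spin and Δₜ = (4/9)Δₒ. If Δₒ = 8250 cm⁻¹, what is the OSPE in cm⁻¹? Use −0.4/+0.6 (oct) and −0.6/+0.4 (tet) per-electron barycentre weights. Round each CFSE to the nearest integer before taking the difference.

-3483

Cu²⁺: group 11, so d-count = 11 − 2 = 9.
In an octahedral site d⁹ (HS) is t₂g⁶ eg³, giving CFSE(oct) = -0.6Δₒ = -4950 cm⁻¹.
Tetrahedral e⁴ t₂⁵ gives -0.4Δₜ = -0.4 × (4/9) × 8250 = -1467 cm⁻¹.
OSPE = CFSE(oct) − CFSE(tet) = -4950 − (-1467) = -3483 cm⁻¹.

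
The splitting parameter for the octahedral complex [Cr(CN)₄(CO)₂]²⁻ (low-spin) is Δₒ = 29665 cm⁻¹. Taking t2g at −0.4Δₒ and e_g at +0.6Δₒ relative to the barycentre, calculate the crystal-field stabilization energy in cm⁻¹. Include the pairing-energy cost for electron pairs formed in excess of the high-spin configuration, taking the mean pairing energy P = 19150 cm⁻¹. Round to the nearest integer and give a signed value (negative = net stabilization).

Ligand charges: 4×(-1) from CN⁻ and 2×(+0) from CO sum to -4; with overall charge -2, Cr is +2.
Group 6 minus oxidation state +2 gives a d⁴ configuration for Cr²⁺.
The d⁴ electrons fill as t2g^4 e_g^0.
CFSE(orbital) = 4×(-0.4Δₒ) + 0×(0.6Δₒ) = -1.6Δₒ; with Δₒ = 29665 cm⁻¹ that is -47464 cm⁻¹.
High-spin d⁴ would be t2g^3 e_g^1 with 0 pairs; low-spin has 1, so 1 excess pair costs +1P = +19150 cm⁻¹.
Combining: -47464 + 19150 = -28314 cm⁻¹.

-28314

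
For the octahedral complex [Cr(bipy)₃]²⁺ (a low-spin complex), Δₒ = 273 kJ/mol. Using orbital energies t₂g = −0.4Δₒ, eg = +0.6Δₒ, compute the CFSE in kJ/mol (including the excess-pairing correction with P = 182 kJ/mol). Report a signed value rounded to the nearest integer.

bipy is neutral, so the +2 overall charge sits on Cr: oxidation state +2.
Cr²⁺: group 6, so d-count = 6 − 2 = 4.
Configuration: t₂g⁴ eg⁰.
The orbital stabilization is -1.6Δₒ = -1.6 × 273 = -437 kJ/mol.
High-spin d⁴ would be t₂g³ eg¹ with 0 pairs; low-spin has 1, so 1 excess pair costs +1P = +182 kJ/mol.
Combining: -437 + 182 = -255 kJ/mol.

-255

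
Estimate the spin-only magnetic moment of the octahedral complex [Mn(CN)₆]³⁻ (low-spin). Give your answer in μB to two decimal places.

2.83 μB

Each CN⁻ contributes -1; 6 × (-1) = -6. With overall charge -3, Mn is in the +3 oxidation state.
Group 7 minus oxidation state +3 gives a d⁴ configuration for Mn³⁺.
Configuration: t2g^4 e_g^0 → 2 unpaired electrons.
μ(spin-only) = √[2(2+2)] = √8 ≈ 2.83 μB.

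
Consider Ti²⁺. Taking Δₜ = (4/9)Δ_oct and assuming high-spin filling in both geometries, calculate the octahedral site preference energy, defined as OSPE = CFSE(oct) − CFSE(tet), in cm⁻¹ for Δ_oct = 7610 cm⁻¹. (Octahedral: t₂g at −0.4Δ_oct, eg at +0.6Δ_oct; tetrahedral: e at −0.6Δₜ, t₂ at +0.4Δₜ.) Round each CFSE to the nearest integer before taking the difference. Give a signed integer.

-2029

Group 4 minus oxidation state +2 gives a d² configuration for Ti²⁺.
Octahedral (high-spin): t₂g² eg⁰, CFSE = 2(−0.4) + 0(+0.6) = -0.8Δ_oct = -0.8 × 7610 = -6088 cm⁻¹.
Tetrahedral: e² t₂⁰, CFSE = 2(−0.6) + 0(+0.4) = -1.2Δₜ = -1.2 × (4/9) × 7610 = -4059 cm⁻¹.
OSPE = -6088 − (-4059) = -2029 cm⁻¹.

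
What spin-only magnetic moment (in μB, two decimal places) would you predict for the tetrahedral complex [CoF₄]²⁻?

Each F⁻ contributes -1; 4 × (-1) = -4. With overall charge -2, Co is in the +2 oxidation state.
Co²⁺: group 9, so d-count = 9 − 2 = 7.
Tetrahedral fields are weak (Δₜ ≈ 4/9 Δₒ), so electrons fill high-spin.
Configuration: e^4 t2^3 → 3 unpaired electrons.
μ(spin-only) = √[3(3+2)] = √15 ≈ 3.87 μB.

3.87 μB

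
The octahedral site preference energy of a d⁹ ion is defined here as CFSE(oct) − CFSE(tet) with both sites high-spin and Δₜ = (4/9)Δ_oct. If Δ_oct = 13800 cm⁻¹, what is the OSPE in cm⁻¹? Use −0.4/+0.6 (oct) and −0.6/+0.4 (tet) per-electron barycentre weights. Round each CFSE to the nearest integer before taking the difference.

In an octahedral site d⁹ (HS) is t2g^6 e_g^3, giving CFSE(oct) = -0.6Δ_oct = -8280 cm⁻¹.
Tetrahedral: e^4 t2^5, CFSE = 4(−0.6) + 5(+0.4) = -0.4Δₜ = -0.4 × (4/9) × 13800 = -2453 cm⁻¹.
OSPE = CFSE(oct) − CFSE(tet) = -8280 − (-2453) = -5827 cm⁻¹.

-5827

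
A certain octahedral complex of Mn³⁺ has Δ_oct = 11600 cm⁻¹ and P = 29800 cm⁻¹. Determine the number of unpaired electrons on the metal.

4

Mn is in group 7, so Mn³⁺ is d⁴ (7 − 3 = 4).
Δ_oct < P, so pairing is avoided: the ground state is high-spin.
That gives t₂g³ eg¹.
Unpaired electrons: 4.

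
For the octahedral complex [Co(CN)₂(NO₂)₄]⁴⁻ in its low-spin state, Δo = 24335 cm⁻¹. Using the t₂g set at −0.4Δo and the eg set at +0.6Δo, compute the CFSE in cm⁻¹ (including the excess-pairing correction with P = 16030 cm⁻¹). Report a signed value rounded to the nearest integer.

-27773

Ligand charges: 2×(-1) from CN⁻ and 4×(-1) from NO₂⁻ sum to -6; with overall charge -4, Co is +2.
Co sits in group 9; removing 2 electrons leaves Co²⁺ with 9 − 2 = 7 d electrons.
Configuration: t₂g⁶ eg¹.
CFSE(orbital) = 6×(-0.4Δo) + 1×(0.6Δo) = -1.8Δo; with Δo = 24335 cm⁻¹ that is -43803 cm⁻¹.
High-spin d⁷ would be t₂g⁵ eg² with 2 pairs; low-spin has 3, so 1 excess pair costs +1P = +16030 cm⁻¹.
Overall CFSE = -43803 + 16030 = -27773 cm⁻¹.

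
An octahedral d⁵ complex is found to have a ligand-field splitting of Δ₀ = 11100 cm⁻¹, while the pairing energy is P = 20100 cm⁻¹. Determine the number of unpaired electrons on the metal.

With Δ₀ < P the complex is high-spin.
Filling d⁵ accordingly: t₂g³ eg².
Unpaired electrons: 5.

5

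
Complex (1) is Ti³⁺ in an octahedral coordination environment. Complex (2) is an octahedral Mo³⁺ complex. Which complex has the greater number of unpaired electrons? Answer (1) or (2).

(1): Ti is in group 4, so Ti³⁺ is d¹ (4 − 3 = 1); For octahedral d¹ the high- and low-spin configurations coincide; t₂g¹ eg⁰ → 1 unpaired.
(2): Mo³⁺: group 6, so d-count = 6 − 3 = 3; t2g^3 e_g^0 → 3 unpaired.
So (2) has more unpaired electrons.

(2)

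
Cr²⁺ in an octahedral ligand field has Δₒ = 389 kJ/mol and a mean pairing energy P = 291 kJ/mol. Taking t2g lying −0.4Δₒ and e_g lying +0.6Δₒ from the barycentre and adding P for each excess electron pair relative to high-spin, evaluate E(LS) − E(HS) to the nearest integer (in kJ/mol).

-98

Group 6 minus oxidation state +2 gives a d⁴ configuration for Cr²⁺.
High-spin d⁴ fills as t2g^3 e_g^1 with CFSE 3(−0.4) + 1(+0.6) = -0.6Δₒ = -233 kJ/mol.
Low-spin: t2g^4 e_g^0, orbital CFSE = -1.6Δₒ = -622 kJ/mol; plus 1 excess pair × P = +291 kJ/mol; total -331 kJ/mol.
The difference is -331 − (-233) = -98 kJ/mol, so low-spin lies lower.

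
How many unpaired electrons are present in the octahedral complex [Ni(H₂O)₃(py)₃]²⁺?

Ligand charges: 3×(+0) from H₂O and 3×(+0) from py sum to +0; with overall charge +2, Ni is +2.
Ni²⁺: group 10, so d-count = 10 − 2 = 8.
Configuration: t₂g⁶ eg², giving 2 unpaired electrons.

2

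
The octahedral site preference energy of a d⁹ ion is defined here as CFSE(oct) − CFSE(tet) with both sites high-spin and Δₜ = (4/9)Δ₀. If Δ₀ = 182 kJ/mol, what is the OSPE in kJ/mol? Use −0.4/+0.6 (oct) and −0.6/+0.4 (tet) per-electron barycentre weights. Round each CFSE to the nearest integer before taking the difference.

In an octahedral site d⁹ (HS) is t₂g⁶ eg³, giving CFSE(oct) = -0.6Δ₀ = -109 kJ/mol.
Tetrahedral: e⁴ t₂⁵, CFSE = 4(−0.6) + 5(+0.4) = -0.4Δₜ = -0.4 × (4/9) × 182 = -32 kJ/mol.
Subtracting, OSPE = -109 − (-32) = -77 kJ/mol.

-77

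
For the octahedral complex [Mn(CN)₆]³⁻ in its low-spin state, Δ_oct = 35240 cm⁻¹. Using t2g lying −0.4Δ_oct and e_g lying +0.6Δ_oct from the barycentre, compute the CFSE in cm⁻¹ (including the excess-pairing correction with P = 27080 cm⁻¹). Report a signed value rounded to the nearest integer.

Each CN⁻ contributes -1; 6 × (-1) = -6. With overall charge -3, Mn is in the +3 oxidation state.
Group 7 minus oxidation state +3 gives a d⁴ configuration for Mn³⁺.
Configuration: t2g^4 e_g^0.
Orbital CFSE = 4(-0.4) + 0(0.6) = -1.6Δ_oct = -1.6 × 35240 = -56384 cm⁻¹.
High-spin d⁴ would be t2g^3 e_g^1 with 0 pairs; low-spin has 1, so 1 excess pair costs +1P = +27080 cm⁻¹.
Overall CFSE = -56384 + 27080 = -29304 cm⁻¹.

-29304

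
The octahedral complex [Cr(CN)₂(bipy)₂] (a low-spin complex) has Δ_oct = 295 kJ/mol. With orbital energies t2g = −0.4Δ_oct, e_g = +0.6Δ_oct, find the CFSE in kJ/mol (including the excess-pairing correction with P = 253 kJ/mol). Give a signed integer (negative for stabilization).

-219

Ligand charges: 2×(-1) from CN⁻ and 2×(+0) from bipy sum to -2; with overall charge +0, Cr is +2.
Cr is in group 6, so Cr²⁺ is d⁴ (6 − 2 = 4).
Configuration: t2g^4 e_g^0.
CFSE(orbital) = 4×(-0.4Δ_oct) + 0×(0.6Δ_oct) = -1.6Δ_oct; with Δ_oct = 295 kJ/mol that is -472 kJ/mol.
High-spin d⁴ would be t2g^3 e_g^1 with 0 pairs; low-spin has 1, so 1 excess pair costs +1P = +253 kJ/mol.
Combining: -472 + 253 = -219 kJ/mol.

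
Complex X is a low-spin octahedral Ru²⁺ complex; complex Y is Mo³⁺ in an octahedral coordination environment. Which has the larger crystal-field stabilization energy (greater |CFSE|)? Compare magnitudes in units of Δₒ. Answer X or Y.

X: Ru is in group 8, so Ru²⁺ is d⁶ (8 − 2 = 6); t₂g⁶ eg⁰, CFSE = -2.4Δₒ.
Y: Mo is in group 6, so Mo³⁺ is d³ (6 − 3 = 3); For octahedral d³ the high- and low-spin configurations coincide; t₂g³ eg⁰, CFSE = -1.2Δₒ.
So X has the larger |CFSE|.

X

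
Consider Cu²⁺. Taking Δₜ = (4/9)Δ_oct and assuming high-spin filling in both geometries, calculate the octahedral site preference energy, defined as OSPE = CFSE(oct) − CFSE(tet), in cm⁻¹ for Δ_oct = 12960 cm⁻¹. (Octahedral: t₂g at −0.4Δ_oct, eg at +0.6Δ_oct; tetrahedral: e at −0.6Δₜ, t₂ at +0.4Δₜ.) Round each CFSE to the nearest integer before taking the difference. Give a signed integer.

Cu is in group 11, so Cu²⁺ is d⁹ (11 − 2 = 9).
In an octahedral site d⁹ (HS) is t2g^6 e_g^3, giving CFSE(oct) = -0.6Δ_oct = -7776 cm⁻¹.
Tetrahedral e^4 t2^5 gives -0.4Δₜ = -0.4 × (4/9) × 12960 = -2304 cm⁻¹.
OSPE = -7776 − (-2304) = -5472 cm⁻¹.

-5472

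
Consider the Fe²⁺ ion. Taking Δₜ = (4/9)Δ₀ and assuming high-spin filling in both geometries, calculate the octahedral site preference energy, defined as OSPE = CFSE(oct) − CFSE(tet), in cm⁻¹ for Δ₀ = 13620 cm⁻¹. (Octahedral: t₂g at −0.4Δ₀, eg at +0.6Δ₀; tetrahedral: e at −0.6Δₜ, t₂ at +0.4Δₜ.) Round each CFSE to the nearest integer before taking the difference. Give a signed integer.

-1816

Group 8 minus oxidation state +2 gives a d⁶ configuration for Fe²⁺.
Octahedral high-spin t2g^4 e_g^2: CFSE = -0.4 × 13620 = -5448 cm⁻¹.
Tetrahedral: e^3 t2^3, CFSE = 3(−0.6) + 3(+0.4) = -0.6Δₜ = -0.6 × (4/9) × 13620 = -3632 cm⁻¹.
OSPE = -5448 − (-3632) = -1816 cm⁻¹.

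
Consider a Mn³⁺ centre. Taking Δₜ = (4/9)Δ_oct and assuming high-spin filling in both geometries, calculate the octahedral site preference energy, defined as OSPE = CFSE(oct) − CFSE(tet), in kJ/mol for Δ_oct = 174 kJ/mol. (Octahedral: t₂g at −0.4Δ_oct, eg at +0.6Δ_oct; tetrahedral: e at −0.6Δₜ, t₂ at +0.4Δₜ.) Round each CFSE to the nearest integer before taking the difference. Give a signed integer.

-73

Mn³⁺: group 7, so d-count = 7 − 3 = 4.
In an octahedral site d⁴ (HS) is t₂g³ eg¹, giving CFSE(oct) = -0.6Δ_oct = -104 kJ/mol.
In a tetrahedral site the filling is e² t₂²: CFSE(tet) = -0.4Δₜ = -0.4 × (4/9)(174) = -31 kJ/mol.
Subtracting, OSPE = -104 − (-31) = -73 kJ/mol.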